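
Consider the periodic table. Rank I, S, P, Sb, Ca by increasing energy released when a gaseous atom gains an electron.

Ca < P < Sb < S < I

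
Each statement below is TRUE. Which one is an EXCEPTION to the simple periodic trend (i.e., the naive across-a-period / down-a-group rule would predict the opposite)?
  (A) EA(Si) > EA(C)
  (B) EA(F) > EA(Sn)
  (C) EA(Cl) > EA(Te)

The general trend: electron affinity increases across a period and decreases down a group.
(A) Si (period 3, group 14) vs C (period 2, group 14): the stated order contradicts the simple trend.
(B) F (period 2, group 17) vs Sn (period 5, group 14): the stated order agrees with the simple trend.
(C) Cl (period 3, group 17) vs Te (period 5, group 16): the stated order agrees with the simple trend.
The exception is (A): Si's larger, more diffuse 3p orbitals accept an added electron slightly more readily than C's compact 2p.

(A)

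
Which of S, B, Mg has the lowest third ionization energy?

Consider each +2 ion: S²⁺ still has 4 valence electrons; B²⁺ still has 1 valence electron; Mg²⁺ is the bare [Ne] core.
Core electrons are held far more tightly than valence electrons, so Mg tops the IE_3 order.
Valence configurations: S²⁺ [Ne]3s²3p², B²⁺ [He]2s¹.
Tabulated IE_3 (kJ/mol): S 3357, B 3660, Mg 7733.
Hence IE_3: S < B < Mg.

S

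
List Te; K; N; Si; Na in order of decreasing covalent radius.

K, Na, Te, Si, N

N is in period 2, group 15; Na is in period 3, group 1; Si is in period 3, group 14; K is in period 4, group 1; Te is in period 5, group 16.
Across a period the added protons contract the valence shell; down a group each new principal shell makes the atom larger.
These span different periods and groups, so the two trends combine.
Si > N: relative to N, both the across-period and down-group shifts push Si's atomic radius up.
Te > Si: the two effects oppose for this pair; the down-group effect wins (136 vs 116 pm).
Na > Te: the two effects oppose for this pair; the across-period effect wins (155 vs 136 pm).
K > Na: K sits below Na in group 1, so the down-group effect alone puts K larger.
Approximate values (pm): N 71, Na 155, Si 116, K 196, Te 136.
So from largest to smallest: K > Na > Te > Si > N.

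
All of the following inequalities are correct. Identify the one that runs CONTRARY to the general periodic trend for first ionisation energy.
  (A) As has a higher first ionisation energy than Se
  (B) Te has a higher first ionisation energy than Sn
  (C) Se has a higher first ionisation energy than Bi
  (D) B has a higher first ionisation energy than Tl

The general trend: first ionisation energy increases across a period and decreases down a group.
(A) As (period 4, group 15) vs Se (period 4, group 16): the stated order contradicts the simple trend.
(B) Te (period 5, group 16) vs Sn (period 5, group 14): the stated order agrees with the simple trend.
(C) Se (period 4, group 16) vs Bi (period 6, group 15): the stated order agrees with the simple trend.
(D) B (period 2, group 13) vs Tl (period 6, group 13): the stated order agrees with the simple trend.
The exception is (A): Se (4p⁴) ionizes more easily than half-filled As (4p³).

(A)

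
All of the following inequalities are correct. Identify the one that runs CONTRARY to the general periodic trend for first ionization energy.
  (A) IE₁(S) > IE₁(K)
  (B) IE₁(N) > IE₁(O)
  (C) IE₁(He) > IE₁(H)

(B)

The general trend: first ionization energy increases across a period and decreases down a group.
(A) S (period 3, group 16) vs K (period 4, group 1): the stated order agrees with the simple trend.
(B) N (period 2, group 15) vs O (period 2, group 16): the stated order contradicts the simple trend.
(C) He (period 1, group 18) vs H (period 1, group 1): the stated order agrees with the simple trend.
The exception is (B): pairing an electron in O's 2p⁴ costs repulsion energy, so O ionizes more easily than half-filled N (2p³).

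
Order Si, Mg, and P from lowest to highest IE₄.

The fourth ionization energy removes an electron from the +3 ion. For each element: Si³⁺ still has 1 valence electron; Mg³⁺ is already 1 electron into the core; P³⁺ still has 2 valence electrons.
Core electrons are held far more tightly than valence electrons, so Mg tops the IE_4 order.
Valence configurations: Si³⁺ [Ne]3s¹, P³⁺ [Ne]3s².
Approximate IE_4 values (kJ/mol): Si 4356, Mg 10543, P 4964.
Overall IE_4 order: Si < P < Mg.

Si, P, Mg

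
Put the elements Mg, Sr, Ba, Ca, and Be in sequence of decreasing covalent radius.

Ba > Sr > Ca > Mg > Be

Be is in period 2, group 2; Mg is in period 3, group 2; Ca is in period 4, group 2; Sr is in period 5, group 2; Ba is in period 6, group 2.
Moving right in a period, electrons are added to the same shell under a stronger nuclear pull, so atoms get smaller; moving down, a new shell is opened and atoms get larger.
All are in group 2, so atomic radius increases down the group.
So from largest to smallest: Ba > Sr > Ca > Mg > Be.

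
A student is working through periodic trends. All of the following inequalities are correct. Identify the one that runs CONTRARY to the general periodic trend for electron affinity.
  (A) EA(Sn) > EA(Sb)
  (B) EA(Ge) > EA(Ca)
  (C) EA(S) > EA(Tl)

The general trend: electron affinity increases across a period and decreases down a group.
(A) Sn (period 5, group 14) vs Sb (period 5, group 15): the stated order contradicts the simple trend.
(B) Ge (period 4, group 14) vs Ca (period 4, group 2): the stated order agrees with the simple trend.
(C) S (period 3, group 16) vs Tl (period 6, group 13): the stated order agrees with the simple trend.
The exception is (A): adding an electron to Sb's half-filled 5p³ is unfavourable, so Sn has the more exothermic EA.

(A)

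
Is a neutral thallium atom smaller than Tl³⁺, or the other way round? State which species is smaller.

Tl³⁺

Forming Tl³⁺ removes 3 electrons from Tl. Fewer electrons for the same nuclear charge means less shielding and a higher Z_eff on the remaining electrons, and for main-group metals the entire outer shell is lost.
A cation is smaller than its parent atom: Tl³⁺ < Tl.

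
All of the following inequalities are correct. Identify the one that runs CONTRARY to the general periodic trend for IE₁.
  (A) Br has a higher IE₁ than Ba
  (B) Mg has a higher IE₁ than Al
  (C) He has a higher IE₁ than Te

The general trend: IE₁ increases across a period and decreases down a group.
(A) Br (period 4, group 17) vs Ba (period 6, group 2): the stated order agrees with the simple trend.
(B) Mg (period 3, group 2) vs Al (period 3, group 13): the stated order contradicts the simple trend.
(C) He (period 1, group 18) vs Te (period 5, group 16): the stated order agrees with the simple trend.
The exception is (B): Al's single 3p electron is easier to remove than one from Mg's filled 3s².

(B)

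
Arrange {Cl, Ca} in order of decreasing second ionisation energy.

Cl > Ca

After 1 electron has been removed, what remains? Cl⁺ still has 6 valence electrons; Ca⁺ still has 1 valence electron.
All are still removing valence electrons, so compare the +1 ions as you would atoms: IE_2 generally rises across a period (higher Z_eff) and falls down a group (larger shell), subject to the usual subshell exceptions.
Valence configurations: Cl⁺ [Ne]3s²3p⁴, Ca⁺ [Ar]4s¹.
Tabulated IE_2 (kJ/mol): Cl 2298, Ca 1145.
Putting it together, IE_2: Ca < Cl.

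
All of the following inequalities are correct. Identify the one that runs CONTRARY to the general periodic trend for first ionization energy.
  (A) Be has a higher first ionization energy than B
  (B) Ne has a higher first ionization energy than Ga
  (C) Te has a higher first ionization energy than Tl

The general trend: first ionization energy increases across a period and decreases down a group.
(A) Be (period 2, group 2) vs B (period 2, group 13): the stated order contradicts the simple trend.
(B) Ne (period 2, group 18) vs Ga (period 4, group 13): the stated order agrees with the simple trend.
(C) Te (period 5, group 16) vs Tl (period 6, group 13): the stated order agrees with the simple trend.
The exception is (A): removing B's lone 2p electron is easier than breaking Be's filled 2s².

(A)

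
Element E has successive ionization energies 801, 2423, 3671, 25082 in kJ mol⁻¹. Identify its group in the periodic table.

Look for the largest jump between consecutive ionization energies: IE4/IE3 ≈ 6.8, far larger than any earlier ratio.
That jump marks the point where a core electron is being removed. So the atom has 3 valence electrons.
A main-group element with 3 valence electrons is in group 13.

Group 13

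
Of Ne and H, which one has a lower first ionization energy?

H

H is in period 1, group 1; Ne is in period 2, group 18.
Across a period the outer electron is held more tightly (higher IE₁); down a group it sits in a higher shell, more shielded, and comes off more easily.
Here both period and group differ, so the two effects have to be weighed against each other.
Ne > H: the two effects oppose for this pair; the across-period effect wins (2081 vs 1312 kJ/mol).
For reference (kJ/mol): H 1312, Ne 2081.
So H has the lower first ionization energy (H < Ne).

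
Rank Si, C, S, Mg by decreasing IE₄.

IE_4 is the cost of taking one more electron from the +3 cation: Si³⁺ still has 1 valence electron; C³⁺ still has 1 valence electron; S³⁺ still has 3 valence electrons; Mg³⁺ is already 1 electron into the core.
Pulling an electron out of a noble-gas core costs far more than removing a remaining valence electron, so Mg sits at the high end of IE_4.
Valence configurations: Si³⁺ [Ne]3s¹, C³⁺ [He]2s¹, S³⁺ [Ne]3s²3p¹.
The numbers (kJ/mol): Si 4356, C 6223, S 4556, Mg 10543.
Hence IE_4: Si < S < C < Mg.

Mg, C, S, Si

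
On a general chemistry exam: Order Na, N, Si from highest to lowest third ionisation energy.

Na > N > Si

The third ionization energy removes an electron from the +2 ion. For each element: Na²⁺ is already 1 electron into the core; N²⁺ still has 3 valence electrons; Si²⁺ still has 2 valence electrons.
Breaking into a closed-shell core is much more expensive than removing a leftover valence electron — Na has the largest IE_3 here.
Valence configurations: N²⁺ [He]2s²2p¹, Si²⁺ [Ne]3s².
The numbers (kJ/mol): Na 6910, N 4578, Si 3232.
Hence IE_3: Si < N < Na.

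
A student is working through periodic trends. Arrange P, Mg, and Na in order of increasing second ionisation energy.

Mg < P < Na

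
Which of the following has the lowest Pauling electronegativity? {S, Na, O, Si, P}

Na

O is in period 2, group 16; Na is in period 3, group 1; Si is in period 3, group 14; P is in period 3, group 15; S is in period 3, group 16.
Electronegativity increases across a period and decreases down a group, tracking effective nuclear charge and atomic size.
These span different periods and groups, so the two trends combine.
Si > Na: Si lies to the right of Na in period 3, so the across-period effect alone puts Si higher.
P > Si: both are in period 3; the period trend gives P the larger value.
S > P: both are in period 3; the period trend gives S the larger value.
O > S: they share group 16; the group trend gives O the larger value.
Tabulated electronegativity (Pauling): O 3.44, Na 0.93, Si 1.90, P 2.19, S 2.58.
The lowest Pauling electronegativity among these belongs to Na.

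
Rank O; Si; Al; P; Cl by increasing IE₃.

Consider each +2 ion: O²⁺ still has 4 valence electrons; Si²⁺ still has 2 valence electrons; Al²⁺ still has 1 valence electron; P²⁺ still has 3 valence electrons; Cl²⁺ still has 5 valence electrons.
All are still removing valence electrons, so compare the +2 ions as you would atoms: IE_3 generally rises across a period (higher Z_eff) and falls down a group (larger shell), subject to the usual subshell exceptions.
Valence configurations: O²⁺ [He]2s²2p², Si²⁺ [Ne]3s², Al²⁺ [Ne]3s¹, P²⁺ [Ne]3s²3p¹, Cl²⁺ [Ne]3s²3p³.
P²⁺ loses a lone 3p electron whereas Si²⁺ must break into a filled 3s² pair, so IE_3(Si) > IE_3(P) even though P has the higher nuclear charge.
The numbers (kJ/mol): O 5300, Si 3232, Al 2745, P 2914, Cl 3822.
Hence IE_3: Al < P < Si < Cl < O.

Al, P, Si, Cl, O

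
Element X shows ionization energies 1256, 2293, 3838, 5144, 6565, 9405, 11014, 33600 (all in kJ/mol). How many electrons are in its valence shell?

Look for the largest jump between consecutive ionization energies: IE8/IE7 ≈ 3.1, far larger than any earlier ratio.
That jump marks the point where a core electron is being removed. So the atom has 7 valence electrons.

7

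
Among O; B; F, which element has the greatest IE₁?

F

B is in period 2, group 13; O is in period 2, group 16; F is in period 2, group 17.
IE₁ increases left→right with effective nuclear charge and decreases top→bottom as the valence shell moves farther out.
All lie in period 2, so first ionization energy increases left to right.
The greatest IE₁ among these belongs to F.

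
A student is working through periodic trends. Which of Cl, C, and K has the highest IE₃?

The third ionization energy removes an electron from the +2 ion. For each element: Cl²⁺ still has 5 valence electrons; C²⁺ still has 2 valence electrons; K²⁺ is already 1 electron into the core.
Usually core removal costs more than valence removal, but here the competition is close: a tightly held n=2 valence electron can cost more to remove than an n=3 core electron, so the actual values have to decide it.
Valence configurations: Cl²⁺ [Ne]3s²3p³, C²⁺ [He]2s².
Tabulated IE_3 (kJ/mol): Cl 3822, C 4620, K 4420.
Overall IE_3 order: Cl < K < C.

C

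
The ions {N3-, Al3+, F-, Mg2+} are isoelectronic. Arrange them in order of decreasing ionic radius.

N3- > F- > Mg2+ > Al3+

All of these have 10 electrons, so size is governed by nuclear charge alone: the more protons, the stronger the pull on the same electron cloud, and the smaller the ion.
Nuclear charges: Al3+ (Z=13), Mg2+ (Z=12), F- (Z=9), N3- (Z=7).
Largest to smallest: N3- > F- > Mg2+ > Al3+.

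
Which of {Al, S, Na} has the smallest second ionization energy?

Consider each +1 ion: Al⁺ still has 2 valence electrons; S⁺ still has 5 valence electrons; Na⁺ is the bare [Ne] core.
Core electrons are held far more tightly than valence electrons, so Na tops the IE_2 order.
Valence configurations: Al⁺ [Ne]3s², S⁺ [Ne]3s²3p³.
The numbers (kJ/mol): Al 1817, S 2252, Na 4562.
Hence IE_2: Al < S < Na.

Al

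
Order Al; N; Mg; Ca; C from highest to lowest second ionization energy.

N, C, Al, Mg, Ca

The second ionization energy removes an electron from the +1 ion. For each element: Al⁺ still has 2 valence electrons; N⁺ still has 4 valence electrons; Mg⁺ still has 1 valence electron; Ca⁺ still has 1 valence electron; C⁺ still has 3 valence electrons.
All are still removing valence electrons, so compare the +1 ions as you would atoms: IE_2 generally rises across a period (higher Z_eff) and falls down a group (larger shell), subject to the usual subshell exceptions.
Valence configurations: Al⁺ [Ne]3s², N⁺ [He]2s²2p², Mg⁺ [Ne]3s¹, Ca⁺ [Ar]4s¹, C⁺ [He]2s²2p¹.
Approximate IE_2 values (kJ/mol): Al 1817, N 2856, Mg 1451, Ca 1145, C 2353.
So the second ionization energies run Ca < Mg < Al < C < N.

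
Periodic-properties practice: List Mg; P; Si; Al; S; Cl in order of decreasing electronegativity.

Mg is in period 3, group 2; Al is in period 3, group 13; Si is in period 3, group 14; P is in period 3, group 15; S is in period 3, group 16; Cl is in period 3, group 17.
Smaller atoms with higher effective nuclear charge are more electronegative.
All lie in period 3, so electronegativity increases left to right.
So from highest to lowest: Cl > S > P > Si > Al > Mg.

Cl, S, P, Si, Al, Mg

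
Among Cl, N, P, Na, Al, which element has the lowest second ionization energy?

Al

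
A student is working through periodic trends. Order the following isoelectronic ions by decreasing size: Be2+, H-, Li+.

H-, Li+, Be2+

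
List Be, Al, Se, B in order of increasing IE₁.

Al < B < Be < Se

Be is in period 2, group 2; B is in period 2, group 13; Al is in period 3, group 13; Se is in period 4, group 16.
First ionization energy rises across a period (greater Z_eff holds electrons more tightly) and falls down a group (valence electrons are farther from the nucleus).
Neither a single period nor a single group — weigh both effects.
B > Al: they share group 13; the group trend gives B the larger value.
Be > B: this pair runs against the simple trend — see the exception note.
Se > Be: the two effects oppose for this pair; the across-period effect wins (941 vs 900 kJ/mol).
Note the exception: Be has a higher first ionization energy than B, contrary to the simple trend — removing B's lone 2p electron is easier than breaking Be's filled 2s².
Tabulated first ionization energy (kJ/mol): Be 900, B 801, Al 578, Se 941.
So from lowest to highest: Al < B < Be < Se.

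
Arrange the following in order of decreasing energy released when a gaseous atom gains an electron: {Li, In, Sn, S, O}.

Li is in period 2, group 1; O is in period 2, group 16; S is in period 3, group 16; In is in period 5, group 13; Sn is in period 5, group 14.
Electron affinity generally becomes more exothermic across a period toward the halogens and less exothermic down a group.
Neither a single period nor a single group — weigh both effects.
Li > In: the two effects oppose for this pair; the down-group effect wins (60 vs 29 kJ/mol).
Sn > Li: the two effects oppose for this pair; the across-period effect wins (107 vs 60 kJ/mol).
O > Sn: both effects reinforce here, so O is clearly the higher of the two.
S > O: this pair runs against the simple trend — see the exception note.
Note the exception: S has a higher electron affinity than O, contrary to the simple trend — the compact 2p subshell of O repels the added electron more than S's larger 3p does.
For reference (kJ/mol): Li 60, O 141, S 200, In 29, Sn 107.
So from highest to lowest: S > O > Sn > Li > In.

S, O, Sn, Li, In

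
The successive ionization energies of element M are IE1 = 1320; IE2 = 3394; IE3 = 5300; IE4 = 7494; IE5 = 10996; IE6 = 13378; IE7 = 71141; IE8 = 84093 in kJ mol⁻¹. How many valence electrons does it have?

6

Look for the largest jump between consecutive ionization energies: IE7/IE6 ≈ 5.3, far larger than any earlier ratio.
That jump marks the point where a core electron is being removed. So the atom has 6 valence electrons.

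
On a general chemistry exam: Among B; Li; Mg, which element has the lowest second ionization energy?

Mg

IE_2 is the cost of taking one more electron from the +1 cation: B⁺ still has 2 valence electrons; Li⁺ is the bare [He] core; Mg⁺ still has 1 valence electron.
Breaking into a closed-shell core is much more expensive than removing a leftover valence electron — Li has the largest IE_2 here.
Valence configurations: B⁺ [He]2s², Mg⁺ [Ne]3s¹.
The numbers (kJ/mol): B 2427, Li 7298, Mg 1451.
Overall IE_2 order: Mg < B < Li.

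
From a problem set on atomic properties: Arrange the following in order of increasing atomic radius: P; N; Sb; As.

N is in period 2, group 15; P is in period 3, group 15; As is in period 4, group 15; Sb is in period 5, group 15.
Across a period the added protons contract the valence shell; down a group each new principal shell makes the atom larger.
All are in group 15, so atomic radius increases down the group.
So from smallest to largest: N < P < As < Sb.

N < P < As < Sb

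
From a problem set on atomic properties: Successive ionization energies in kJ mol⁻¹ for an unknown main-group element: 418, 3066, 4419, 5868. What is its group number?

Group 1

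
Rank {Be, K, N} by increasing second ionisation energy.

Be, N, K

The second ionization energy removes an electron from the +1 ion. For each element: Be⁺ still has 1 valence electron; K⁺ is the bare [Ar] core; N⁺ still has 4 valence electrons.
Breaking into a closed-shell core is much more expensive than removing a leftover valence electron — K has the largest IE_2 here.
Valence configurations: Be⁺ [He]2s¹, N⁺ [He]2s²2p².
The numbers (kJ/mol): Be 1757, K 3052, N 2856.
Putting it together, IE_2: Be < N < K.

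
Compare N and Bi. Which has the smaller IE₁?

Bi

Across a period the outer electron is held more tightly (higher IE₁); down a group it sits in a higher shell, more shielded, and comes off more easily.
All are in group 15, so first ionization energy increases up the group.
So Bi has the smaller IE₁ (Bi < N).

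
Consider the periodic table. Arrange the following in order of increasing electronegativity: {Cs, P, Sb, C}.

C is in period 2, group 14; P is in period 3, group 15; Sb is in period 5, group 15; Cs is in period 6, group 1.
EN rises left→right (higher Z_eff, smaller atoms) and falls top→bottom (larger, more shielded atoms).
Neither a single period nor a single group — weigh both effects.
Sb > Cs: both effects reinforce here, so Sb is clearly the higher of the two.
P > Sb: they share group 15; the group trend gives P the larger value.
C > P: the two effects oppose for this pair; the down-group effect wins (2.55 vs 2.19).
Approximate values (Pauling): C 2.55, P 2.19, Sb 2.05, Cs 0.79.
So from lowest to highest: Cs < Sb < P < C.

Cs < Sb < P < C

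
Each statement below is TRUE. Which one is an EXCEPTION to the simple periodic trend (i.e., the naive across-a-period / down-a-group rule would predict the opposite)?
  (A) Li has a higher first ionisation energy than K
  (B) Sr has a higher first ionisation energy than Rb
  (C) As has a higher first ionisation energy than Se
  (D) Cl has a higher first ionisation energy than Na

The general trend: first ionisation energy increases across a period and decreases down a group.
(A) Li (period 2, group 1) vs K (period 4, group 1): the stated order agrees with the simple trend.
(B) Sr (period 5, group 2) vs Rb (period 5, group 1): the stated order agrees with the simple trend.
(C) As (period 4, group 15) vs Se (period 4, group 16): the stated order contradicts the simple trend.
(D) Cl (period 3, group 17) vs Na (period 3, group 1): the stated order agrees with the simple trend.
The exception is (C): Se (4p⁴) ionizes more easily than half-filled As (4p³).

(C)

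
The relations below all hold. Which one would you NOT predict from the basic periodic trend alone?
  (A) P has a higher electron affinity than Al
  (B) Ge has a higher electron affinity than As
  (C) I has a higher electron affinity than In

(B)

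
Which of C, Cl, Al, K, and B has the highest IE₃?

The third ionization energy removes an electron from the +2 ion. For each element: C²⁺ still has 2 valence electrons; Cl²⁺ still has 5 valence electrons; Al²⁺ still has 1 valence electron; K²⁺ is already 1 electron into the core; B²⁺ still has 1 valence electron.
Usually core removal costs more than valence removal, but here the competition is close: a tightly held n=2 valence electron can cost more to remove than an n=3 core electron, so the actual values have to decide it.
Valence configurations: C²⁺ [He]2s², Cl²⁺ [Ne]3s²3p³, Al²⁺ [Ne]3s¹, B²⁺ [He]2s¹.
Approximate IE_3 values (kJ/mol): C 4620, Cl 3822, Al 2745, K 4420, B 3660.
So the third ionization energies run Al < B < Cl < K < C.

C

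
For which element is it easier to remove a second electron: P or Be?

Be

IE_2 is the cost of taking one more electron from the +1 cation: P⁺ still has 4 valence electrons; Be⁺ still has 1 valence electron.
All are still removing valence electrons, so compare the +1 ions as you would atoms: IE_2 generally rises across a period (higher Z_eff) and falls down a group (larger shell), subject to the usual subshell exceptions.
Valence configurations: P⁺ [Ne]3s²3p², Be⁺ [He]2s¹.
Tabulated IE_2 (kJ/mol): P 1907, Be 1757.
Hence IE_2: Be < P.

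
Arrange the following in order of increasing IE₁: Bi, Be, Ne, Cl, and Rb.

Across a period the outer electron is held more tightly (higher IE₁); down a group it sits in a higher shell, more shielded, and comes off more easily.
These span different periods and groups, so the two trends combine.
Bi > Rb: period and group pull opposite ways; the across-period shift dominates (703 vs 403 kJ/mol).
Be > Bi: period and group pull opposite ways; the down-group shift dominates (900 vs 703 kJ/mol).
Cl > Be: period and group pull opposite ways; the across-period shift dominates (1251 vs 900 kJ/mol).
Ne > Cl: both effects reinforce here, so Ne is clearly the higher of the two.
For reference (kJ/mol): Be 900, Ne 2081, Cl 1251, Rb 403, Bi 703.
So from lowest to highest: Rb < Bi < Be < Cl < Ne.

Rb < Bi < Be < Cl < Ne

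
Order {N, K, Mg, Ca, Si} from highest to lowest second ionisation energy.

K > N > Si > Mg > Ca

After 1 electron has been removed, what remains? N⁺ still has 4 valence electrons; K⁺ is the bare [Ar] core; Mg⁺ still has 1 valence electron; Ca⁺ still has 1 valence electron; Si⁺ still has 3 valence electrons.
Core electrons are held far more tightly than valence electrons, so K tops the IE_2 order.
Valence configurations: N⁺ [He]2s²2p², Mg⁺ [Ne]3s¹, Ca⁺ [Ar]4s¹, Si⁺ [Ne]3s²3p¹.
Approximate IE_2 values (kJ/mol): N 2856, K 3052, Mg 1451, Ca 1145, Si 1577.
Putting it together, IE_2: Ca < Mg < Si < N < K.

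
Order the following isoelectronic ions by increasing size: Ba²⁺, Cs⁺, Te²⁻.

Ba²⁺ < Cs⁺ < Te²⁻

All of these have 54 electrons, so size is governed by nuclear charge alone: the more protons, the stronger the pull on the same electron cloud, and the smaller the ion.
Nuclear charges: Ba²⁺ (Z=56), Cs⁺ (Z=55), Te²⁻ (Z=52).
Smallest to largest: Ba²⁺ < Cs⁺ < Te²⁻.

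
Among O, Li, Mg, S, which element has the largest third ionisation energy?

IE_3 is the cost of taking one more electron from the +2 cation: O²⁺ still has 4 valence electrons; Li²⁺ is already 1 electron into the core; Mg²⁺ is the bare [Ne] core; S²⁺ still has 4 valence electrons.
Pulling an electron out of a noble-gas core costs far more than removing a remaining valence electron, so Mg and Li sit at the high end of IE_3.
Valence configurations: O²⁺ [He]2s²2p², S²⁺ [Ne]3s²3p².
Approximate IE_3 values (kJ/mol): O 5300, Li 11815, Mg 7733, S 3357.
Overall IE_3 order: S < O < Mg < Li.

Li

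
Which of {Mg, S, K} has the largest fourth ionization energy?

IE_4 is the cost of taking one more electron from the +3 cation: Mg³⁺ is already 1 electron into the core; S³⁺ still has 3 valence electrons; K³⁺ is already 2 electrons into the core.
Core electrons are held far more tightly than valence electrons, so K and Mg top the IE_4 order.
Tabulated IE_4 (kJ/mol): Mg 10543, S 4556, K 5877.
Hence IE_4: S < K < Mg.

Mg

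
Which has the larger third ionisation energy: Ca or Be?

Be

Consider each +2 ion: Ca²⁺ is the bare [Ar] core; Be²⁺ is the bare [He] core.
All of these are removing an electron from a noble-gas core or deeper; the smaller core (lower principal quantum number) is held far more tightly, and within a period the higher nuclear charge binds the same core more tightly.
The numbers (kJ/mol): Ca 4912, Be 14849.
Hence IE_3: Ca < Be.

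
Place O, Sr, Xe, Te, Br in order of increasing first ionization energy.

Sr, Te, Br, Xe, O

Across a period the outer electron is held more tightly (higher IE₁); down a group it sits in a higher shell, more shielded, and comes off more easily.
Here both period and group differ, so the two effects have to be weighed against each other.
Te > Sr: Te lies to the right of Sr in period 5, so the across-period effect alone puts Te higher.
Br > Te: relative to Te, both the across-period and down-group shifts push Br's first ionization energy up.
Xe > Br: the two effects oppose for this pair; the across-period effect wins (1170 vs 1140 kJ/mol).
O > Xe: the two effects oppose for this pair; the down-group effect wins (1314 vs 1170 kJ/mol).
Tabulated first ionization energy (kJ/mol): O 1314, Br 1140, Sr 550, Te 869, Xe 1170.
So from lowest to highest: Sr < Te < Br < Xe < O.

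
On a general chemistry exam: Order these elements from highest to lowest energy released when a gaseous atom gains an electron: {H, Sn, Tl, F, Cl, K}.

Cl > F > Sn > H > K > Tl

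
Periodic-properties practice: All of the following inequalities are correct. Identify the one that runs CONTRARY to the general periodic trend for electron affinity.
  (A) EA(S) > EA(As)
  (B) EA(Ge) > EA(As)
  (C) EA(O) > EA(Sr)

The general trend: electron affinity increases across a period and decreases down a group.
(A) S (period 3, group 16) vs As (period 4, group 15): the stated order agrees with the simple trend.
(B) Ge (period 4, group 14) vs As (period 4, group 15): the stated order contradicts the simple trend.
(C) O (period 2, group 16) vs Sr (period 5, group 2): the stated order agrees with the simple trend.
The exception is (B): adding an electron to As's half-filled 4p³ is unfavourable, so Ge (4p²) has the more exothermic EA.

(B)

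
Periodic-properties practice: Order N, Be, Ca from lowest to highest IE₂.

Ca < Be < N

IE_2 is the cost of taking one more electron from the +1 cation: N⁺ still has 4 valence electrons; Be⁺ still has 1 valence electron; Ca⁺ still has 1 valence electron.
All are still removing valence electrons, so compare the +1 ions as you would atoms: IE_2 generally rises across a period (higher Z_eff) and falls down a group (larger shell), subject to the usual subshell exceptions.
Valence configurations: N⁺ [He]2s²2p², Be⁺ [He]2s¹, Ca⁺ [Ar]4s¹.
Tabulated IE_2 (kJ/mol): N 2856, Be 1757, Ca 1145.
Putting it together, IE_2: Ca < Be < N.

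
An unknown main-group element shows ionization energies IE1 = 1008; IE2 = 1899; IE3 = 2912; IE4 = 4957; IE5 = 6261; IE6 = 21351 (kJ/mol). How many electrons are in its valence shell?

5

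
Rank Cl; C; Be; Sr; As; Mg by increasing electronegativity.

Sr, Mg, Be, As, C, Cl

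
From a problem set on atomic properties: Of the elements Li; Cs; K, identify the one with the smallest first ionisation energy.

Li is in period 2, group 1; K is in period 4, group 1; Cs is in period 6, group 1.
Across a period the outer electron is held more tightly (higher IE₁); down a group it sits in a higher shell, more shielded, and comes off more easily.
All are in group 1, so first ionization energy increases up the group.
The smallest first ionisation energy among these belongs to Cs.

Cs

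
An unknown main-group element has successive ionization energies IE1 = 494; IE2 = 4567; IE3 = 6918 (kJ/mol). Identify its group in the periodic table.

Group 1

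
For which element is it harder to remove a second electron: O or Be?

IE_2 is the cost of taking one more electron from the +1 cation: O⁺ still has 5 valence electrons; Be⁺ still has 1 valence electron.
All are still removing valence electrons, so compare the +1 ions as you would atoms: IE_2 generally rises across a period (higher Z_eff) and falls down a group (larger shell), subject to the usual subshell exceptions.
Valence configurations: O⁺ [He]2s²2p³, Be⁺ [He]2s¹.
Approximate IE_2 values (kJ/mol): O 3388, Be 1757.
Overall IE_2 order: Be < O.

O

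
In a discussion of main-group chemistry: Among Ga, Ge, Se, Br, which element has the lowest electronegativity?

Ga is in period 4, group 13; Ge is in period 4, group 14; Se is in period 4, group 16; Br is in period 4, group 17.
EN rises left→right (higher Z_eff, smaller atoms) and falls top→bottom (larger, more shielded atoms).
All lie in period 4, so electronegativity increases left to right.
The lowest electronegativity among these belongs to Ga.

Ga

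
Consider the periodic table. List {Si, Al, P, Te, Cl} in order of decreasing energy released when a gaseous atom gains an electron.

Al is in period 3, group 13; Si is in period 3, group 14; P is in period 3, group 15; Cl is in period 3, group 17; Te is in period 5, group 16.
Adding an electron releases more energy for atoms nearer the top right (short of the noble gases).
Here both period and group differ, so the two effects have to be weighed against each other.
P > Al: P lies to the right of Al in period 3, so the across-period effect alone puts P higher.
Si > P: this pair runs against the simple trend — see the exception note.
Te > Si: the two effects oppose for this pair; the across-period effect wins (190 vs 134 kJ/mol).
Cl > Te: relative to Te, both the across-period and down-group shifts push Cl's electron affinity up.
Note the exception: Si has a higher electron affinity than P, contrary to the simple trend — adding an electron to P's half-filled 3p³ is unfavourable, so Si (3p²) has the more exothermic EA.
Tabulated electron affinity (kJ/mol): Al 42, Si 134, P 72, Cl 349, Te 190.
So from highest to lowest: Cl > Te > Si > P > Al.

Cl, Te, Si, P, Al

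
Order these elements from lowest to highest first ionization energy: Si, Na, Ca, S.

Na < Ca < Si < S

First ionization energy rises across a period (greater Z_eff holds electrons more tightly) and falls down a group (valence electrons are farther from the nucleus).
Here both period and group differ, so the two effects have to be weighed against each other.
Ca > Na: the two effects oppose for this pair; the across-period effect wins (590 vs 496 kJ/mol).
Si > Ca: both effects reinforce here, so Si is clearly the higher of the two.
S > Si: S lies to the right of Si in period 3, so the across-period effect alone puts S higher.
Approximate values (kJ/mol): Na 496, Si 786, S 1000, Ca 590.
So from lowest to highest: Na < Ca < Si < S.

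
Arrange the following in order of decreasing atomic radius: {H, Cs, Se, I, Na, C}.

H is in period 1, group 1; C is in period 2, group 14; Na is in period 3, group 1; Se is in period 4, group 16; I is in period 5, group 17; Cs is in period 6, group 1.
Moving right in a period, electrons are added to the same shell under a stronger nuclear pull, so atoms get smaller; moving down, a new shell is opened and atoms get larger.
Neither a single period nor a single group — weigh both effects.
C > H: period and group pull opposite ways; the down-group shift dominates (75 vs 32 pm).
Se > C: the two effects oppose for this pair; the down-group effect wins (116 vs 75 pm).
I > Se: period and group pull opposite ways; the down-group shift dominates (133 vs 116 pm).
Na > I: the two effects oppose for this pair; the across-period effect wins (155 vs 133 pm).
Cs > Na: Cs sits below Na in group 1, so the down-group effect alone puts Cs larger.
Tabulated atomic radius (pm): H 32, C 75, Na 155, Se 116, I 133, Cs 232.
So from largest to smallest: Cs > Na > I > Se > C > H.

Cs > Na > I > Se > C > H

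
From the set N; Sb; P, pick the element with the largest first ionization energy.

N

N is in period 2, group 15; P is in period 3, group 15; Sb is in period 5, group 15.
IE₁ increases left→right with effective nuclear charge and decreases top→bottom as the valence shell moves farther out.
All are in group 15, so first ionization energy increases up the group.
The largest first ionization energy among these belongs to N.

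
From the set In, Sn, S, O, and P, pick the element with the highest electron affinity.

S

Atoms with high Z_eff and room in the valence shell (especially the halogens) have the most exothermic electron affinities.
Neither a single period nor a single group — weigh both effects.
P > In: both effects reinforce here, so P is clearly the higher of the two.
Sn > P: this pair runs against the simple trend — see the exception note.
O > Sn: relative to Sn, both the across-period and down-group shifts push O's electron affinity up.
S > O: this pair runs against the simple trend — see the exception note.
Note the exception: Sn has a higher electron affinity than P, contrary to the simple trend — adding an electron to P's half-filled np³ subshell costs electron-pairing energy.
Note the exception: S has a higher electron affinity than O, contrary to the simple trend — the compact 2p subshell of O repels the added electron more than S's larger 3p does.
Approximate values (kJ/mol): O 141, P 72, S 200, In 29, Sn 107.
The highest electron affinity among these belongs to S.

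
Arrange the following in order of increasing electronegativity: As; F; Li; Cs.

Cs < Li < As < F

Electronegativity increases across a period and decreases down a group, tracking effective nuclear charge and atomic size.
These span different periods and groups, so the two trends combine.
Li > Cs: Li sits above Cs in group 1, so the down-group effect alone puts Li higher.
As > Li: the two effects oppose for this pair; the across-period effect wins (2.18 vs 0.98).
F > As: relative to As, both the across-period and down-group shifts push F's electronegativity up.
For reference (Pauling): Li 0.98, F 3.98, As 2.18, Cs 0.79.
So from lowest to highest: Cs < Li < As < F.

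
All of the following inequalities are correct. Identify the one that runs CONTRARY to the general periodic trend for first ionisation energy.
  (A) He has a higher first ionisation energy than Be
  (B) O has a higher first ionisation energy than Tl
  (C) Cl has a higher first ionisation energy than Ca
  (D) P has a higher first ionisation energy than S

(D)

The general trend: first ionisation energy increases across a period and decreases down a group.
(A) He (period 1, group 18) vs Be (period 2, group 2): the stated order agrees with the simple trend.
(B) O (period 2, group 16) vs Tl (period 6, group 13): the stated order agrees with the simple trend.
(C) Cl (period 3, group 17) vs Ca (period 4, group 2): the stated order agrees with the simple trend.
(D) P (period 3, group 15) vs S (period 3, group 16): the stated order contradicts the simple trend.
The exception is (D): S (3p⁴) ionizes more easily than half-filled P (3p³) because the paired 3p electron in S is pushed out by e⁻–e⁻ repulsion.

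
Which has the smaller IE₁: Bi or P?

P is in period 3, group 15; Bi is in period 6, group 15.
IE₁ increases left→right with effective nuclear charge and decreases top→bottom as the valence shell moves farther out.
All are in group 15, so first ionization energy increases up the group.
So Bi has the smaller IE₁ (Bi < P).

Bi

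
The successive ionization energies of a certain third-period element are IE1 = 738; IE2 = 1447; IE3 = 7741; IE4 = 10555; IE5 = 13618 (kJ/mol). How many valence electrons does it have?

Look for the largest jump between consecutive ionization energies: IE3/IE2 ≈ 5.3, far larger than any earlier ratio.
That jump marks the point where a core electron is being removed. So the atom has 2 valence electrons.

2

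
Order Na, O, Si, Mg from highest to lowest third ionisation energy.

Mg > Na > O > Si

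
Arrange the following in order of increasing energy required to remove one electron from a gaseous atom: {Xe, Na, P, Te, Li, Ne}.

IE₁ increases left→right with effective nuclear charge and decreases top→bottom as the valence shell moves farther out.
Neither a single period nor a single group — weigh both effects.
Li > Na: they share group 1; the group trend gives Li the larger value.
Te > Li: period and group pull opposite ways; the across-period shift dominates (869 vs 520 kJ/mol).
P > Te: the two effects oppose for this pair; the down-group effect wins (1012 vs 869 kJ/mol).
Xe > P: period and group pull opposite ways; the across-period shift dominates (1170 vs 1012 kJ/mol).
Ne > Xe: Ne sits above Xe in group 18, so the down-group effect alone puts Ne higher.
For reference (kJ/mol): Li 520, Ne 2081, Na 496, P 1012, Te 869, Xe 1170.
So from lowest to highest: Na < Li < Te < P < Xe < Ne.

Na < Li < Te < P < Xe < Ne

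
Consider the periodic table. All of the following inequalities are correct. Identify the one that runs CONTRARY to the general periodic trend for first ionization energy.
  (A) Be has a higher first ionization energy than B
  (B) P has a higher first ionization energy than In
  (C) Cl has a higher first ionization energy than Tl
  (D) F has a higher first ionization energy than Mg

The general trend: first ionization energy increases across a period and decreases down a group.
(A) Be (period 2, group 2) vs B (period 2, group 13): the stated order contradicts the simple trend.
(B) P (period 3, group 15) vs In (period 5, group 13): the stated order agrees with the simple trend.
(C) Cl (period 3, group 17) vs Tl (period 6, group 13): the stated order agrees with the simple trend.
(D) F (period 2, group 17) vs Mg (period 3, group 2): the stated order agrees with the simple trend.
The exception is (A): removing B's lone 2p electron is easier than breaking Be's filled 2s².

(A)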